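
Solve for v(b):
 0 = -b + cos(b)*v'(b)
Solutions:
 v(b) = C1 + Integral(b/cos(b), b)


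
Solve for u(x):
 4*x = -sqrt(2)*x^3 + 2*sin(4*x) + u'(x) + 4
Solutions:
 u(x) = C1 + sqrt(2)*x^4/4 + 2*x^2 - 4*x + cos(4*x)/2


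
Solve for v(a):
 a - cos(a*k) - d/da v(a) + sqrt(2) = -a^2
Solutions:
 v(a) = C1 + a^3/3 + a^2/2 + sqrt(2)*a - sin(a*k)/k


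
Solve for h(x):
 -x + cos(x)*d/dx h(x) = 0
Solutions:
 h(x) = C1 + Integral(x/cos(x), x)


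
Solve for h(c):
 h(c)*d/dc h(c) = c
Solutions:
 h(c) = -sqrt(C1 + c^2)
 h(c) = sqrt(C1 + c^2)


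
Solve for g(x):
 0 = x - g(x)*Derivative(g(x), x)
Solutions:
 g(x) = -sqrt(C1 + x^2)
 g(x) = sqrt(C1 + x^2)


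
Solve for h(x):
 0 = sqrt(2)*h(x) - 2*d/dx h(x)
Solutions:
 h(x) = C1*exp(sqrt(2)*x/2)


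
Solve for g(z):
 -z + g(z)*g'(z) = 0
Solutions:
 g(z) = -sqrt(C1 + z^2)
 g(z) = sqrt(C1 + z^2)


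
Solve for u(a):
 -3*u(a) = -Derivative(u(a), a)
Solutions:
 u(a) = C1*exp(3*a)


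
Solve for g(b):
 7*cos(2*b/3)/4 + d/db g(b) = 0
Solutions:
 g(b) = C1 - 21*sin(2*b/3)/8


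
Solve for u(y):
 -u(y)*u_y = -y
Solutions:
 u(y) = -sqrt(C1 + y^2)
 u(y) = sqrt(C1 + y^2)


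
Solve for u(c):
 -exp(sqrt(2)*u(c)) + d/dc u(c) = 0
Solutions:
 u(c) = sqrt(2)*(2*log(-1/(C1 + c)) - log(2))/4


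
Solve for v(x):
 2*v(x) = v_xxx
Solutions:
 v(x) = C3*exp(2^(1/3)*x) + (C1*sin(2^(1/3)*sqrt(3)*x/2) + C2*cos(2^(1/3)*sqrt(3)*x/2))*exp(-2^(1/3)*x/2)


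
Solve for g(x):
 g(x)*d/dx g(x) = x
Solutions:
 g(x) = -sqrt(C1 + x^2)
 g(x) = sqrt(C1 + x^2)


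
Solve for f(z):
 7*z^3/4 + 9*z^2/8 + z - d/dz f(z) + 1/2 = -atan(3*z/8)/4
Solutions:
 f(z) = C1 + 7*z^4/16 + 3*z^3/8 + z^2/2 + z*atan(3*z/8)/4 + z/2 - log(9*z^2 + 64)/3


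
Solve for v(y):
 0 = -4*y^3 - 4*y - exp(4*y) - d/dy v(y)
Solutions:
 v(y) = C1 - y^4 - 2*y^2 - exp(4*y)/4


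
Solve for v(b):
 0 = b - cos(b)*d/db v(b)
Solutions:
 v(b) = C1 + Integral(b/cos(b), b)


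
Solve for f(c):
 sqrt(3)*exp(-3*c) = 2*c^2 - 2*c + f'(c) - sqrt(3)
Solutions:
 f(c) = C1 - 2*c^3/3 + c^2 + sqrt(3)*c - sqrt(3)*exp(-3*c)/3


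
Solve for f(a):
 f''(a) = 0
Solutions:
 f(a) = C1 + C2*a


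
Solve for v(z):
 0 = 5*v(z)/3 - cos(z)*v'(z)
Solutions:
 v(z) = C1*(sin(z) + 1)^(5/6)/(sin(z) - 1)^(5/6)


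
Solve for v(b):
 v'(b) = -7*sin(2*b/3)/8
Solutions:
 v(b) = C1 + 21*cos(2*b/3)/16


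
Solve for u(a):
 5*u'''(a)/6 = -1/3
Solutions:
 u(a) = C1 + C2*a + C3*a^2 - a^3/15


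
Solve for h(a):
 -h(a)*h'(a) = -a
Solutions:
 h(a) = -sqrt(C1 + a^2)
 h(a) = sqrt(C1 + a^2)


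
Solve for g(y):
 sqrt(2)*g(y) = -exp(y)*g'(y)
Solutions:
 g(y) = C1*exp(sqrt(2)*exp(-y))


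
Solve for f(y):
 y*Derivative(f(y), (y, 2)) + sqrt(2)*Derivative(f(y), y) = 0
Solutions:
 f(y) = C1 + C2*y^(1 - sqrt(2))


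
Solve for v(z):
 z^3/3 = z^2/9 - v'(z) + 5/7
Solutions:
 v(z) = C1 - z^4/12 + z^3/27 + 5*z/7


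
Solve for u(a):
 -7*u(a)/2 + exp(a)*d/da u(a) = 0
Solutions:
 u(a) = C1*exp(-7*exp(-a)/2)


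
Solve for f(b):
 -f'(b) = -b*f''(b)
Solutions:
 f(b) = C1 + C2*b^2


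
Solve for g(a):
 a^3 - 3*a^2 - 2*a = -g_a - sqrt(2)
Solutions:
 g(a) = C1 - a^4/4 + a^3 + a^2 - sqrt(2)*a


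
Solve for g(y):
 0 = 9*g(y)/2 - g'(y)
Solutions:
 g(y) = C1*exp(9*y/2)


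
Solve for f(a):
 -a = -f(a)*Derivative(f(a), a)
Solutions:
 f(a) = -sqrt(C1 + a^2)
 f(a) = sqrt(C1 + a^2)


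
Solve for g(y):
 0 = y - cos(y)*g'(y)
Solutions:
 g(y) = C1 + Integral(y/cos(y), y)


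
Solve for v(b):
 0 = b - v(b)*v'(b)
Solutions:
 v(b) = -sqrt(C1 + b^2)
 v(b) = sqrt(C1 + b^2)


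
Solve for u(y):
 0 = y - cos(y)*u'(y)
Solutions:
 u(y) = C1 + Integral(y/cos(y), y)


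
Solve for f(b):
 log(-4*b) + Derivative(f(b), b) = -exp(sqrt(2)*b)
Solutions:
 f(b) = C1 - b*log(-b) + b*(1 - 2*log(2)) - sqrt(2)*exp(sqrt(2)*b)/2


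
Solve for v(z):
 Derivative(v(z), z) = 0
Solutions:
 v(z) = C1


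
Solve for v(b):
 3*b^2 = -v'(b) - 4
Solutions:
 v(b) = C1 - b^3 - 4*b


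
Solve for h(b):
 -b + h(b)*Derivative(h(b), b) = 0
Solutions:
 h(b) = -sqrt(C1 + b^2)
 h(b) = sqrt(C1 + b^2)


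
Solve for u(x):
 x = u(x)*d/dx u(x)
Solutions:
 u(x) = -sqrt(C1 + x^2)
 u(x) = sqrt(C1 + x^2)


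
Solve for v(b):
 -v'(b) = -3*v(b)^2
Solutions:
 v(b) = -1/(C1 + 3*b)


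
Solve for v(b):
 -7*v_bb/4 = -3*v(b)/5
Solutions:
 v(b) = C1*exp(-2*sqrt(105)*b/35) + C2*exp(2*sqrt(105)*b/35)


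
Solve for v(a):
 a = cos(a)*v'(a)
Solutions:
 v(a) = C1 + Integral(a/cos(a), a)


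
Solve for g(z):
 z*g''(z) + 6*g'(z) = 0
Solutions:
 g(z) = C1 + C2/z^5


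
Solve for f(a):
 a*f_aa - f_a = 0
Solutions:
 f(a) = C1 + C2*a^2


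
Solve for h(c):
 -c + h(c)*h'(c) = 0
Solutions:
 h(c) = -sqrt(C1 + c^2)
 h(c) = sqrt(C1 + c^2)


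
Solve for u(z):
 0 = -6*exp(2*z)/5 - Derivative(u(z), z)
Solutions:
 u(z) = C1 - 3*exp(2*z)/5


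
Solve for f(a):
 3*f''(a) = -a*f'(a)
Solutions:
 f(a) = C1 + C2*erf(sqrt(6)*a/6)


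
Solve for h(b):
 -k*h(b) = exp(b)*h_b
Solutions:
 h(b) = C1*exp(k*exp(-b))


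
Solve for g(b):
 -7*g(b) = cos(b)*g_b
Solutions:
 g(b) = C1*sqrt(sin(b) - 1)*(sin(b)^3 - 3*sin(b)^2 + 3*sin(b) - 1)/(sqrt(sin(b) + 1)*(sin(b)^3 + 3*sin(b)^2 + 3*sin(b) + 1))


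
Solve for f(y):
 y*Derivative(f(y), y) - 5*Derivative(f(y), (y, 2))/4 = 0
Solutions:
 f(y) = C1 + C2*erfi(sqrt(10)*y/5)


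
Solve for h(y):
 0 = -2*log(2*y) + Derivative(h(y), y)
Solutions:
 h(y) = C1 + 2*y*log(y) - 2*y + y*log(4)


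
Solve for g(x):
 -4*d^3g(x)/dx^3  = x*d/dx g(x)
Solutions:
 g(x) = C1 + Integral(C2*airyai(-2^(1/3)*x/2) + C3*airybi(-2^(1/3)*x/2), x)


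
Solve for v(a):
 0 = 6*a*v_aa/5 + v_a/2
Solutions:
 v(a) = C1 + C2*a^(7/12)


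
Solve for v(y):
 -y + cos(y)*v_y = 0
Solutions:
 v(y) = C1 + Integral(y/cos(y), y)


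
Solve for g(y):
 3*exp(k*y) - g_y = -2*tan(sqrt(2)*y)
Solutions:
 g(y) = C1 + 3*Piecewise((exp(k*y)/k, Ne(k, 0)), (y, True)) - sqrt(2)*log(cos(sqrt(2)*y))


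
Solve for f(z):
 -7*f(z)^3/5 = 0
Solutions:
 f(z) = 0


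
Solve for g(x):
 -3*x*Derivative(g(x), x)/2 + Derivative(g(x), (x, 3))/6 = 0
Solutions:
 g(x) = C1 + Integral(C2*airyai(3^(2/3)*x) + C3*airybi(3^(2/3)*x), x)


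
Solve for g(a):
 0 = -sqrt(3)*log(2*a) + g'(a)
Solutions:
 g(a) = C1 + sqrt(3)*a*log(a) - sqrt(3)*a + sqrt(3)*a*log(2)


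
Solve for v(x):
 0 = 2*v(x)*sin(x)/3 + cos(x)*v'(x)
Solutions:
 v(x) = C1*cos(x)^(2/3)


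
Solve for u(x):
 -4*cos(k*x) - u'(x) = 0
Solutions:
 u(x) = C1 - 4*sin(k*x)/k


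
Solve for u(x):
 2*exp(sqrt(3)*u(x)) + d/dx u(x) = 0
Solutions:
 u(x) = sqrt(3)*(2*log(1/(C1 + 2*x)) - log(3))/6


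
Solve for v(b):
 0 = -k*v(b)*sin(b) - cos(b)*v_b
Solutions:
 v(b) = C1*exp(k*log(cos(b)))


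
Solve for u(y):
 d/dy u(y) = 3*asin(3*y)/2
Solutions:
 u(y) = C1 + 3*y*asin(3*y)/2 + sqrt(1 - 9*y^2)/2


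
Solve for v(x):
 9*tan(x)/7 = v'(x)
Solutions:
 v(x) = C1 - 9*log(cos(x))/7


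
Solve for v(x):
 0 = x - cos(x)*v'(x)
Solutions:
 v(x) = C1 + Integral(x/cos(x), x)


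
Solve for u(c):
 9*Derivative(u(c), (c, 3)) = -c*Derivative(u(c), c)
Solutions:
 u(c) = C1 + Integral(C2*airyai(-3^(1/3)*c/3) + C3*airybi(-3^(1/3)*c/3), c)


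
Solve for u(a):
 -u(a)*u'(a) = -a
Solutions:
 u(a) = -sqrt(C1 + a^2)
 u(a) = sqrt(C1 + a^2)


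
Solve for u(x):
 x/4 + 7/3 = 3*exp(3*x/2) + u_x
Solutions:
 u(x) = C1 + x^2/8 + 7*x/3 - 2*exp(3*x/2)


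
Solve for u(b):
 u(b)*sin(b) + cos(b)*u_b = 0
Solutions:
 u(b) = C1*cos(b)


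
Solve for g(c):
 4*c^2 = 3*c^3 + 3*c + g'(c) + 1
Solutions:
 g(c) = C1 - 3*c^4/4 + 4*c^3/3 - 3*c^2/2 - c


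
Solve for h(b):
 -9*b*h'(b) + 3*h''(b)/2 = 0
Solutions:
 h(b) = C1 + C2*erfi(sqrt(3)*b)


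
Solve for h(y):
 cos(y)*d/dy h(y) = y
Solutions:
 h(y) = C1 + Integral(y/cos(y), y)


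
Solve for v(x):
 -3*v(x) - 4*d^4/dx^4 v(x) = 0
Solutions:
 v(x) = (C1*sin(3^(1/4)*x/2) + C2*cos(3^(1/4)*x/2))*exp(-3^(1/4)*x/2) + (C3*sin(3^(1/4)*x/2) + C4*cos(3^(1/4)*x/2))*exp(3^(1/4)*x/2)


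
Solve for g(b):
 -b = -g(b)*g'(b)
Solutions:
 g(b) = -sqrt(C1 + b^2)
 g(b) = sqrt(C1 + b^2)


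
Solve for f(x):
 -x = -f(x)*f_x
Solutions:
 f(x) = -sqrt(C1 + x^2)
 f(x) = sqrt(C1 + x^2)


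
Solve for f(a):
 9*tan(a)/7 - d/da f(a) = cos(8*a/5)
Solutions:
 f(a) = C1 - 9*log(cos(a))/7 - 5*sin(8*a/5)/8


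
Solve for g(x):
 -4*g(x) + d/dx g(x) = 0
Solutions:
 g(x) = C1*exp(4*x)


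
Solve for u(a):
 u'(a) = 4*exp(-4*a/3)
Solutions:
 u(a) = C1 - 3*exp(-4*a/3)


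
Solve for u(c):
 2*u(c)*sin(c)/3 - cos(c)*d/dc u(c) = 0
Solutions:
 u(c) = C1/cos(c)^(2/3)


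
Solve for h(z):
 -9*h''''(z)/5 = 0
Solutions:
 h(z) = C1 + C2*z + C3*z^2 + C4*z^3


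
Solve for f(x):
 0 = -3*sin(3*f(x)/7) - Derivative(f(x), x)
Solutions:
 3*x + 7*log(cos(3*f(x)/7) - 1)/6 - 7*log(cos(3*f(x)/7) + 1)/6 = C1


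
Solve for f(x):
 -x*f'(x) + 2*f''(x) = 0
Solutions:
 f(x) = C1 + C2*erfi(x/2)


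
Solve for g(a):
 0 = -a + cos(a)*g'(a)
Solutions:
 g(a) = C1 + Integral(a/cos(a), a)


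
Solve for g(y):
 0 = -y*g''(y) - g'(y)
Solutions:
 g(y) = C1 + C2*log(y)


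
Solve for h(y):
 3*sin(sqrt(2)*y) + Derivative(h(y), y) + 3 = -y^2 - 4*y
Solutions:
 h(y) = C1 - y^3/3 - 2*y^2 - 3*y + 3*sqrt(2)*cos(sqrt(2)*y)/2


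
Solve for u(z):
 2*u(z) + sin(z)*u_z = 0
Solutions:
 u(z) = C1*(cos(z) + 1)/(cos(z) - 1)


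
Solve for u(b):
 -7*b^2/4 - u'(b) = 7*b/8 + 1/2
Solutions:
 u(b) = C1 - 7*b^3/12 - 7*b^2/16 - b/2


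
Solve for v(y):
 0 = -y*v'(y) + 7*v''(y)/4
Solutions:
 v(y) = C1 + C2*erfi(sqrt(14)*y/7)


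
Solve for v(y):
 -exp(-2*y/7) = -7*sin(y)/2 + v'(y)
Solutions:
 v(y) = C1 - 7*cos(y)/2 + 7*exp(-2*y/7)/2


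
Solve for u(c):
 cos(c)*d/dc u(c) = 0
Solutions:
 u(c) = C1


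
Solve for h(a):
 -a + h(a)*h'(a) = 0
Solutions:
 h(a) = -sqrt(C1 + a^2)
 h(a) = sqrt(C1 + a^2)


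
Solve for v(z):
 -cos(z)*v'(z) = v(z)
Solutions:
 v(z) = C1*sqrt(sin(z) - 1)/sqrt(sin(z) + 1)


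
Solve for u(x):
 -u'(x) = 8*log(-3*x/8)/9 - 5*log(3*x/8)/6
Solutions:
 u(x) = C1 - x*log(x)/18 + x*(-log(3) + 1 + 3*log(2) - 16*I*pi)/18


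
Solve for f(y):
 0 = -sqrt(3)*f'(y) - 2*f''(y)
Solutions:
 f(y) = C1 + C2*exp(-sqrt(3)*y/2)


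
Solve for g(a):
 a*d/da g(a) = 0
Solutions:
 g(a) = C1


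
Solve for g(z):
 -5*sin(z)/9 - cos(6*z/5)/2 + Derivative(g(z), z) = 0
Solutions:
 g(z) = C1 + 5*sin(6*z/5)/12 - 5*cos(z)/9


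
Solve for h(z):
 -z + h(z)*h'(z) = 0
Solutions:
 h(z) = -sqrt(C1 + z^2)
 h(z) = sqrt(C1 + z^2)


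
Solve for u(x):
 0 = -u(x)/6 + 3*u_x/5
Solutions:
 u(x) = C1*exp(5*x/18)


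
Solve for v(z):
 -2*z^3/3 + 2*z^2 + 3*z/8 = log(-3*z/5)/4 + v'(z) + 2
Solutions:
 v(z) = C1 - z^4/6 + 2*z^3/3 + 3*z^2/16 - z*log(-z)/4 + z*(-7 - log(3) + log(5))/4


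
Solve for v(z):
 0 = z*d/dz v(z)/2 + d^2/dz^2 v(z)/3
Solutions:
 v(z) = C1 + C2*erf(sqrt(3)*z/2)


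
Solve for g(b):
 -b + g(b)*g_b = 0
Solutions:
 g(b) = -sqrt(C1 + b^2)
 g(b) = sqrt(C1 + b^2)


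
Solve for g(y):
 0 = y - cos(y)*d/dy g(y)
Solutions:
 g(y) = C1 + Integral(y/cos(y), y)


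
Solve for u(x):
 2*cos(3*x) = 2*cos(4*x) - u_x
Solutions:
 u(x) = C1 - 2*sin(3*x)/3 + sin(4*x)/2


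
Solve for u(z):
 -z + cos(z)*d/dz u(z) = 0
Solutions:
 u(z) = C1 + Integral(z/cos(z), z)


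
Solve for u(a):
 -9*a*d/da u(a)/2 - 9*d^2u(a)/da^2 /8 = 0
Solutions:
 u(a) = C1 + C2*erf(sqrt(2)*a)


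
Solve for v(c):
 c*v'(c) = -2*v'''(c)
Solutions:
 v(c) = C1 + Integral(C2*airyai(-2^(2/3)*c/2) + C3*airybi(-2^(2/3)*c/2), c)


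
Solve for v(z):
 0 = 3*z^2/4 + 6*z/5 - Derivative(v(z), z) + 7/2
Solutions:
 v(z) = C1 + z^3/4 + 3*z^2/5 + 7*z/2


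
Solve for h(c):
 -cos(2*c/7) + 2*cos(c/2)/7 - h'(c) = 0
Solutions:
 h(c) = C1 - 7*sin(2*c/7)/2 + 4*sin(c/2)/7


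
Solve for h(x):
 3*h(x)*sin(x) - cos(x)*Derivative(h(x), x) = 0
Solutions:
 h(x) = C1/cos(x)^3


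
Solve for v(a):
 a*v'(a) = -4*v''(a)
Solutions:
 v(a) = C1 + C2*erf(sqrt(2)*a/4)


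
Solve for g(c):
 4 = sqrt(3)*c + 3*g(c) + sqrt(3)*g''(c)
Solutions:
 g(c) = C1*sin(3^(1/4)*c) + C2*cos(3^(1/4)*c) - sqrt(3)*c/3 + 4/3


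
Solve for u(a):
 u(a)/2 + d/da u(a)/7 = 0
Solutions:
 u(a) = C1*exp(-7*a/2)


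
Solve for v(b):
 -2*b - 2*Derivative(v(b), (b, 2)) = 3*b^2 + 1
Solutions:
 v(b) = C1 + C2*b - b^4/8 - b^3/6 - b^2/4


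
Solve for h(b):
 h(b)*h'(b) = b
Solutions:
 h(b) = -sqrt(C1 + b^2)
 h(b) = sqrt(C1 + b^2)


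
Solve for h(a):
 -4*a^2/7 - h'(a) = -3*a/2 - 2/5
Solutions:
 h(a) = C1 - 4*a^3/21 + 3*a^2/4 + 2*a/5


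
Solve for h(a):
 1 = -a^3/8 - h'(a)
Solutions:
 h(a) = C1 - a^4/32 - a


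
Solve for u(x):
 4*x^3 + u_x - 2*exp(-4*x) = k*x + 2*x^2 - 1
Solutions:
 u(x) = C1 + k*x^2/2 - x^4 + 2*x^3/3 - x - exp(-4*x)/2


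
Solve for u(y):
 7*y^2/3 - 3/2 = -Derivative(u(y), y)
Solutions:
 u(y) = C1 - 7*y^3/9 + 3*y/2


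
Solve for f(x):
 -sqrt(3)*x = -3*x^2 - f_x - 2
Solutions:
 f(x) = C1 - x^3 + sqrt(3)*x^2/2 - 2*x


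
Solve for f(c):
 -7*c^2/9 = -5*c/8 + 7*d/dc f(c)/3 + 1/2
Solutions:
 f(c) = C1 - c^3/9 + 15*c^2/112 - 3*c/14


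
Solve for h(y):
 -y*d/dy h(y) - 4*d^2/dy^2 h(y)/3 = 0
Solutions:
 h(y) = C1 + C2*erf(sqrt(6)*y/4)


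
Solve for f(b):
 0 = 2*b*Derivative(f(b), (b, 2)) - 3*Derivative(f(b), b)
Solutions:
 f(b) = C1 + C2*b^(5/2)


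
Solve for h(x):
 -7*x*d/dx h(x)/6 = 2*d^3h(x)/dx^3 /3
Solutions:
 h(x) = C1 + Integral(C2*airyai(-14^(1/3)*x/2) + C3*airybi(-14^(1/3)*x/2), x)


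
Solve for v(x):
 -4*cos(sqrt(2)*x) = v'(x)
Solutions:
 v(x) = C1 - 2*sqrt(2)*sin(sqrt(2)*x)


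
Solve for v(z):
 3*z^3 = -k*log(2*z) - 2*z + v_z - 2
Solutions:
 v(z) = C1 + k*z*log(z) - k*z + k*z*log(2) + 3*z^4/4 + z^2 + 2*z


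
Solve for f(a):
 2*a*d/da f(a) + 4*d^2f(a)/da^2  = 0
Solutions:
 f(a) = C1 + C2*erf(a/2)


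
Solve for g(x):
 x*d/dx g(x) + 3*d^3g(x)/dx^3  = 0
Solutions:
 g(x) = C1 + Integral(C2*airyai(-3^(2/3)*x/3) + C3*airybi(-3^(2/3)*x/3), x)


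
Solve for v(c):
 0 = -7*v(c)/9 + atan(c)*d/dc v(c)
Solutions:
 v(c) = C1*exp(7*Integral(1/atan(c), c)/9)


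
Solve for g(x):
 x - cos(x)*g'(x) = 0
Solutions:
 g(x) = C1 + Integral(x/cos(x), x)


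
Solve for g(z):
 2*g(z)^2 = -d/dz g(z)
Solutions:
 g(z) = 1/(C1 + 2*z)


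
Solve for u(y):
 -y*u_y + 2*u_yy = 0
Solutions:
 u(y) = C1 + C2*erfi(y/2)


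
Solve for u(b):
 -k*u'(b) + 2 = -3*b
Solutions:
 u(b) = C1 + 3*b^2/(2*k) + 2*b/k


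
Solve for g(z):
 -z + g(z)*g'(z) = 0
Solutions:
 g(z) = -sqrt(C1 + z^2)
 g(z) = sqrt(C1 + z^2)


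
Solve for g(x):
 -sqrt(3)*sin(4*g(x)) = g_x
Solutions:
 g(x) = -acos((-C1 - exp(8*sqrt(3)*x))/(C1 - exp(8*sqrt(3)*x)))/4 + pi/2
 g(x) = acos((-C1 - exp(8*sqrt(3)*x))/(C1 - exp(8*sqrt(3)*x)))/4


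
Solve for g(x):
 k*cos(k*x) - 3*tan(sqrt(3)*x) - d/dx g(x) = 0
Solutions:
 g(x) = C1 + k*Piecewise((sin(k*x)/k, Ne(k, 0)), (x, True)) + sqrt(3)*log(cos(sqrt(3)*x))


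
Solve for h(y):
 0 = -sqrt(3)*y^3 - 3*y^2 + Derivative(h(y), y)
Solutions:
 h(y) = C1 + sqrt(3)*y^4/4 + y^3


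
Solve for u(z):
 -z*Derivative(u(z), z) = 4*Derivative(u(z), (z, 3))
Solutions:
 u(z) = C1 + Integral(C2*airyai(-2^(1/3)*z/2) + C3*airybi(-2^(1/3)*z/2), z)


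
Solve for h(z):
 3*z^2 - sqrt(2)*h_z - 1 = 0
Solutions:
 h(z) = C1 + sqrt(2)*z^3/2 - sqrt(2)*z/2


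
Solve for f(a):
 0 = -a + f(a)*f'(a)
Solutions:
 f(a) = -sqrt(C1 + a^2)
 f(a) = sqrt(C1 + a^2)


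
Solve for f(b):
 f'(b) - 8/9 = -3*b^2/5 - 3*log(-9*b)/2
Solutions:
 f(b) = C1 - b^3/5 - 3*b*log(-b)/2 + b*(43/18 - 3*log(3))


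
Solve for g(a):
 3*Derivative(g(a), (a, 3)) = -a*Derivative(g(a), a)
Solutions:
 g(a) = C1 + Integral(C2*airyai(-3^(2/3)*a/3) + C3*airybi(-3^(2/3)*a/3), a)


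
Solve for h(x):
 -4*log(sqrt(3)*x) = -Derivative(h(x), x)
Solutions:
 h(x) = C1 + 4*x*log(x) - 4*x + x*log(9)


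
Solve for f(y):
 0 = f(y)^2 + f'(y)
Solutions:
 f(y) = 1/(C1 + y)


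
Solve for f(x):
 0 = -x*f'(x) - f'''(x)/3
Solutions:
 f(x) = C1 + Integral(C2*airyai(-3^(1/3)*x) + C3*airybi(-3^(1/3)*x), x)


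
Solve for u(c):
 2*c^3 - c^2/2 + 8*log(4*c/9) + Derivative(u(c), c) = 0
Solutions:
 u(c) = C1 - c^4/2 + c^3/6 - 8*c*log(c) + c*log(43046721/65536) + 8*c


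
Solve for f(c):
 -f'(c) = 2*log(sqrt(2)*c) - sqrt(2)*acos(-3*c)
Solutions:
 f(c) = C1 - 2*c*log(c) - c*log(2) + 2*c + sqrt(2)*(c*acos(-3*c) + sqrt(1 - 9*c^2)/3)


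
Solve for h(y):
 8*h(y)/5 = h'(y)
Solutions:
 h(y) = C1*exp(8*y/5)


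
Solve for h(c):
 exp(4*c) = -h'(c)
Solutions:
 h(c) = C1 - exp(4*c)/4


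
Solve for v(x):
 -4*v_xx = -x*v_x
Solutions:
 v(x) = C1 + C2*erfi(sqrt(2)*x/4)


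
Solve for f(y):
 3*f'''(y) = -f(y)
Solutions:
 f(y) = C3*exp(-3^(2/3)*y/3) + (C1*sin(3^(1/6)*y/2) + C2*cos(3^(1/6)*y/2))*exp(3^(2/3)*y/6)


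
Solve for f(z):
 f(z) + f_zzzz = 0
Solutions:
 f(z) = (C1*sin(sqrt(2)*z/2) + C2*cos(sqrt(2)*z/2))*exp(-sqrt(2)*z/2) + (C3*sin(sqrt(2)*z/2) + C4*cos(sqrt(2)*z/2))*exp(sqrt(2)*z/2)


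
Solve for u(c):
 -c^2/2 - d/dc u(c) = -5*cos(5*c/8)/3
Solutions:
 u(c) = C1 - c^3/6 + 8*sin(5*c/8)/3


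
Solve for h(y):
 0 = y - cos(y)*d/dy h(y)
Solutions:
 h(y) = C1 + Integral(y/cos(y), y)


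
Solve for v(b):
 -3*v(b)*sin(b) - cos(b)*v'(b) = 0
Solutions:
 v(b) = C1*cos(b)^3


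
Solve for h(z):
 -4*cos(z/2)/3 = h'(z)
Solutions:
 h(z) = C1 - 8*sin(z/2)/3


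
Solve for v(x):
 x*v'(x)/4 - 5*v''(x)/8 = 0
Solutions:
 v(x) = C1 + C2*erfi(sqrt(5)*x/5)


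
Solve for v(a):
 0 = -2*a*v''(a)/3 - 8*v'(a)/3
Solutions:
 v(a) = C1 + C2/a^3


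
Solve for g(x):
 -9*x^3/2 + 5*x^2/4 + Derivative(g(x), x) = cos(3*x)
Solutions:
 g(x) = C1 + 9*x^4/8 - 5*x^3/12 + sin(3*x)/3


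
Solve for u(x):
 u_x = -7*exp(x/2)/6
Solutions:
 u(x) = C1 - 7*exp(x/2)/3


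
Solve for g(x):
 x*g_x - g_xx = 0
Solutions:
 g(x) = C1 + C2*erfi(sqrt(2)*x/2)


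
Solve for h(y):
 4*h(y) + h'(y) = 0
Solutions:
 h(y) = C1*exp(-4*y)


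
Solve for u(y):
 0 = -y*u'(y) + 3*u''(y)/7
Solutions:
 u(y) = C1 + C2*erfi(sqrt(42)*y/6)


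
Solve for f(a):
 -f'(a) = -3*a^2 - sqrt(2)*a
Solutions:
 f(a) = C1 + a^3 + sqrt(2)*a^2/2


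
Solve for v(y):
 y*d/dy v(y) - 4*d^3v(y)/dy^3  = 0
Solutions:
 v(y) = C1 + Integral(C2*airyai(2^(1/3)*y/2) + C3*airybi(2^(1/3)*y/2), y)


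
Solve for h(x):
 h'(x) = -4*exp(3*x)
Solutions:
 h(x) = C1 - 4*exp(3*x)/3


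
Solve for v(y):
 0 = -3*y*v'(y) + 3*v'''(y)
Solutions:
 v(y) = C1 + Integral(C2*airyai(y) + C3*airybi(y), y)


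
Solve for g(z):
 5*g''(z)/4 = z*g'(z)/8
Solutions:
 g(z) = C1 + C2*erfi(sqrt(5)*z/10)


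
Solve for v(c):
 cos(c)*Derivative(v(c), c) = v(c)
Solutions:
 v(c) = C1*sqrt(sin(c) + 1)/sqrt(sin(c) - 1)


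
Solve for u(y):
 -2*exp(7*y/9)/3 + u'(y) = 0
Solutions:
 u(y) = C1 + 6*exp(7*y/9)/7


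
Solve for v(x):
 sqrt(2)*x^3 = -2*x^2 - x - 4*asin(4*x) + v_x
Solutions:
 v(x) = C1 + sqrt(2)*x^4/4 + 2*x^3/3 + x^2/2 + 4*x*asin(4*x) + sqrt(1 - 16*x^2)


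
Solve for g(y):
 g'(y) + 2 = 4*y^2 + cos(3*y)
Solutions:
 g(y) = C1 + 4*y^3/3 - 2*y + sin(3*y)/3


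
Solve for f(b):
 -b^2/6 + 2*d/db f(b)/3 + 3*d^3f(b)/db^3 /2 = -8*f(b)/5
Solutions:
 f(b) = C1*exp(-b*(-75^(1/3)*(81 + 2*sqrt(1659))^(1/3) + 5*45^(1/3)/(81 + 2*sqrt(1659))^(1/3))/45)*sin(3^(1/6)*5^(1/3)*b*(15/(81 + 2*sqrt(1659))^(1/3) + 3^(2/3)*5^(1/3)*(81 + 2*sqrt(1659))^(1/3))/45) + C2*exp(-b*(-75^(1/3)*(81 + 2*sqrt(1659))^(1/3) + 5*45^(1/3)/(81 + 2*sqrt(1659))^(1/3))/45)*cos(3^(1/6)*5^(1/3)*b*(15/(81 + 2*sqrt(1659))^(1/3) + 3^(2/3)*5^(1/3)*(81 + 2*sqrt(1659))^(1/3))/45) + C3*exp(2*b*(-75^(1/3)*(81 + 2*sqrt(1659))^(1/3) + 5*45^(1/3)/(81 + 2*sqrt(1659))^(1/3))/45) + 5*b^2/48 - 25*b/288 + 125/3456


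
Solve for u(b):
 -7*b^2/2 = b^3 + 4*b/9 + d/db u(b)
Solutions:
 u(b) = C1 - b^4/4 - 7*b^3/6 - 2*b^2/9


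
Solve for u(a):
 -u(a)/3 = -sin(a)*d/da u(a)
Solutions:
 u(a) = C1*(cos(a) - 1)^(1/6)/(cos(a) + 1)^(1/6)


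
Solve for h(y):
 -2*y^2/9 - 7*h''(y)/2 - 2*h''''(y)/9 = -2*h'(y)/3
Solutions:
 h(y) = C1 + C2*exp(3^(1/3)*y*(-(4 + sqrt(1045))^(1/3) + 7*3^(1/3)/(4 + sqrt(1045))^(1/3))/4)*sin(3^(1/6)*y*(21/(4 + sqrt(1045))^(1/3) + 3^(2/3)*(4 + sqrt(1045))^(1/3))/4) + C3*exp(3^(1/3)*y*(-(4 + sqrt(1045))^(1/3) + 7*3^(1/3)/(4 + sqrt(1045))^(1/3))/4)*cos(3^(1/6)*y*(21/(4 + sqrt(1045))^(1/3) + 3^(2/3)*(4 + sqrt(1045))^(1/3))/4) + C4*exp(-3^(1/3)*y*(-(4 + sqrt(1045))^(1/3) + 7*3^(1/3)/(4 + sqrt(1045))^(1/3))/2) + y^3/9 + 7*y^2/4 + 147*y/8


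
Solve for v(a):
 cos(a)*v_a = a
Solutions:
 v(a) = C1 + Integral(a/cos(a), a)


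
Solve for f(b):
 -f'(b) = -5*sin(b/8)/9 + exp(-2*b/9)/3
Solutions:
 f(b) = C1 - 40*cos(b/8)/9 + 3*exp(-2*b/9)/2


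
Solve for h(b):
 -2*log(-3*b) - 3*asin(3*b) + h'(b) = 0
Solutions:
 h(b) = C1 + 2*b*log(-b) + 3*b*asin(3*b) - 2*b + 2*b*log(3) + sqrt(1 - 9*b^2)


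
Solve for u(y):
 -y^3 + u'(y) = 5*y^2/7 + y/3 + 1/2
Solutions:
 u(y) = C1 + y^4/4 + 5*y^3/21 + y^2/6 + y/2


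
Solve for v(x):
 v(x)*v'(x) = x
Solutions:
 v(x) = -sqrt(C1 + x^2)
 v(x) = sqrt(C1 + x^2)


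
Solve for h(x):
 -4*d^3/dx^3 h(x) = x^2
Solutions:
 h(x) = C1 + C2*x + C3*x^2 - x^5/240


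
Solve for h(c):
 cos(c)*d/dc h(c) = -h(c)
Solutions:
 h(c) = C1*sqrt(sin(c) - 1)/sqrt(sin(c) + 1)


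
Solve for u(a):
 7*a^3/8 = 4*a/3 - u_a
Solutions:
 u(a) = C1 - 7*a^4/32 + 2*a^2/3


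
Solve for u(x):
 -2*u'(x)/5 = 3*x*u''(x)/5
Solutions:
 u(x) = C1 + C2*x^(1/3)


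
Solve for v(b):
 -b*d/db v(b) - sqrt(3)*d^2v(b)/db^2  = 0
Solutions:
 v(b) = C1 + C2*erf(sqrt(2)*3^(3/4)*b/6)


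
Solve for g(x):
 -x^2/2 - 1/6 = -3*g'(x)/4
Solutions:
 g(x) = C1 + 2*x^3/9 + 2*x/9


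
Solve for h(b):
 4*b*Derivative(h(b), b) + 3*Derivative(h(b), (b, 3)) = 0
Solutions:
 h(b) = C1 + Integral(C2*airyai(-6^(2/3)*b/3) + C3*airybi(-6^(2/3)*b/3), b)


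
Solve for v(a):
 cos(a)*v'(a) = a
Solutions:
 v(a) = C1 + Integral(a/cos(a), a)


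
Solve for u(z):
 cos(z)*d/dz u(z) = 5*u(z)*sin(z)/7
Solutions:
 u(z) = C1/cos(z)^(5/7)


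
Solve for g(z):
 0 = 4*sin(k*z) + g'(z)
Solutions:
 g(z) = C1 + 4*cos(k*z)/k


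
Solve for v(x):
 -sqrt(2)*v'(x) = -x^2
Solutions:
 v(x) = C1 + sqrt(2)*x^3/6


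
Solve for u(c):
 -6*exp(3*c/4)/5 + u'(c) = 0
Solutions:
 u(c) = C1 + 8*exp(3*c/4)/5


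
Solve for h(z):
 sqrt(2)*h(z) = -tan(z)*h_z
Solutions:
 h(z) = C1/sin(z)^(sqrt(2))


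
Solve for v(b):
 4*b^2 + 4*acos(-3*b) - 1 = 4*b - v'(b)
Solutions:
 v(b) = C1 - 4*b^3/3 + 2*b^2 - 4*b*acos(-3*b) + b - 4*sqrt(1 - 9*b^2)/3


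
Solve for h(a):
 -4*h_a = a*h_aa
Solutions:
 h(a) = C1 + C2/a^3


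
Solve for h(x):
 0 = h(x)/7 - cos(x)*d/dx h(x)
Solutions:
 h(x) = C1*(sin(x) + 1)^(1/14)/(sin(x) - 1)^(1/14)


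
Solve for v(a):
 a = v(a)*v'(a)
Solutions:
 v(a) = -sqrt(C1 + a^2)
 v(a) = sqrt(C1 + a^2)


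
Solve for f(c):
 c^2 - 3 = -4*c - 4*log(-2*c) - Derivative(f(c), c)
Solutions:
 f(c) = C1 - c^3/3 - 2*c^2 - 4*c*log(-c) + c*(7 - 4*log(2))


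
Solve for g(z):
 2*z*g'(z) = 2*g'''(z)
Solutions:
 g(z) = C1 + Integral(C2*airyai(z) + C3*airybi(z), z)


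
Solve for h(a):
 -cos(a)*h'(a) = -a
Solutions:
 h(a) = C1 + Integral(a/cos(a), a)


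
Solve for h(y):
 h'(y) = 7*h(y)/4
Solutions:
 h(y) = C1*exp(7*y/4)


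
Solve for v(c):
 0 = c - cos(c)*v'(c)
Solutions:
 v(c) = C1 + Integral(c/cos(c), c)


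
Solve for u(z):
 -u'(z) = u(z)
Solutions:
 u(z) = C1*exp(-z)


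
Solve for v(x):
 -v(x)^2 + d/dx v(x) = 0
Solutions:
 v(x) = -1/(C1 + x)


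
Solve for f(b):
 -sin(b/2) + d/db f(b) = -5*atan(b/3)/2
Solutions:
 f(b) = C1 - 5*b*atan(b/3)/2 + 15*log(b^2 + 9)/4 - 2*cos(b/2)


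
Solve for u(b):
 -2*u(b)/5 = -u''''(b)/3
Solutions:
 u(b) = C1*exp(-5^(3/4)*6^(1/4)*b/5) + C2*exp(5^(3/4)*6^(1/4)*b/5) + C3*sin(5^(3/4)*6^(1/4)*b/5) + C4*cos(5^(3/4)*6^(1/4)*b/5)


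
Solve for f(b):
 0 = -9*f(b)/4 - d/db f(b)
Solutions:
 f(b) = C1*exp(-9*b/4)


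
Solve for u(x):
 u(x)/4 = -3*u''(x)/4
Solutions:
 u(x) = C1*sin(sqrt(3)*x/3) + C2*cos(sqrt(3)*x/3)


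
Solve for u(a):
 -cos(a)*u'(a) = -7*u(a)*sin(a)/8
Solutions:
 u(a) = C1/cos(a)^(7/8)


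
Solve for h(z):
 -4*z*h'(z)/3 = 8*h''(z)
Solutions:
 h(z) = C1 + C2*erf(sqrt(3)*z/6)


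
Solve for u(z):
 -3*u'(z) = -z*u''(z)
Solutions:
 u(z) = C1 + C2*z^4


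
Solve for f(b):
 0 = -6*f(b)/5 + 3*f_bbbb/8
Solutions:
 f(b) = C1*exp(-2*5^(3/4)*b/5) + C2*exp(2*5^(3/4)*b/5) + C3*sin(2*5^(3/4)*b/5) + C4*cos(2*5^(3/4)*b/5)


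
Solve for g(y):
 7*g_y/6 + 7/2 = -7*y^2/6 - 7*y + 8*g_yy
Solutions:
 g(y) = C1 + C2*exp(7*y/48) - y^3/3 - 69*y^2/7 - 6771*y/49


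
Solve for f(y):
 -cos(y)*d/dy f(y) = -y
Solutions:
 f(y) = C1 + Integral(y/cos(y), y)


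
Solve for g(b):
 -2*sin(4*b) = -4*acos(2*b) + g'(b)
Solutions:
 g(b) = C1 + 4*b*acos(2*b) - 2*sqrt(1 - 4*b^2) + cos(4*b)/2


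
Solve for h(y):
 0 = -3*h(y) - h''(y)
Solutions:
 h(y) = C1*sin(sqrt(3)*y) + C2*cos(sqrt(3)*y)


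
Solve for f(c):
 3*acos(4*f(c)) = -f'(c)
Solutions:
 Integral(1/acos(4*_y), (_y, f(c))) = C1 - 3*c


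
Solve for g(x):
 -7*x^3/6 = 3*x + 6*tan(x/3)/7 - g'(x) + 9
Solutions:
 g(x) = C1 + 7*x^4/24 + 3*x^2/2 + 9*x - 18*log(cos(x/3))/7


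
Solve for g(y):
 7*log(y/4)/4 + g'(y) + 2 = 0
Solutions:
 g(y) = C1 - 7*y*log(y)/4 - y/4 + 7*y*log(2)/2


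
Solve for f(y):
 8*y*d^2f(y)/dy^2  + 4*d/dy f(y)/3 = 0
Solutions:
 f(y) = C1 + C2*y^(5/6)


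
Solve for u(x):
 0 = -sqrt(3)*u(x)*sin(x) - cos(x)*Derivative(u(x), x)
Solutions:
 u(x) = C1*cos(x)^(sqrt(3))


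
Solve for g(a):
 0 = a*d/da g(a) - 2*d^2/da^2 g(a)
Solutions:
 g(a) = C1 + C2*erfi(a/2)


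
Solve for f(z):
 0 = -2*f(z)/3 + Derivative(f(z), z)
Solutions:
 f(z) = C1*exp(2*z/3)


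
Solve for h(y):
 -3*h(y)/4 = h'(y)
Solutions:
 h(y) = C1*exp(-3*y/4)


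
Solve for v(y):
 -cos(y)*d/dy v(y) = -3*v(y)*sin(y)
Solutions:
 v(y) = C1/cos(y)^3


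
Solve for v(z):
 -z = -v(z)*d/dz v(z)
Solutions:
 v(z) = -sqrt(C1 + z^2)
 v(z) = sqrt(C1 + z^2)


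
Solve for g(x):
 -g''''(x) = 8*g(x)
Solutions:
 g(x) = (C1*sin(2^(1/4)*x) + C2*cos(2^(1/4)*x))*exp(-2^(1/4)*x) + (C3*sin(2^(1/4)*x) + C4*cos(2^(1/4)*x))*exp(2^(1/4)*x)


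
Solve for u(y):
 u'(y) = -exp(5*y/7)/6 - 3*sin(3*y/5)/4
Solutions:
 u(y) = C1 - 7*exp(5*y/7)/30 + 5*cos(3*y/5)/4


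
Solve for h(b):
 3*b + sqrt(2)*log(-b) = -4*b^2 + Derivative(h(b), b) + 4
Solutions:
 h(b) = C1 + 4*b^3/3 + 3*b^2/2 + sqrt(2)*b*log(-b) + b*(-4 - sqrt(2))


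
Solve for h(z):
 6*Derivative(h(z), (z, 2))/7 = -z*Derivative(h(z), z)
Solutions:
 h(z) = C1 + C2*erf(sqrt(21)*z/6)


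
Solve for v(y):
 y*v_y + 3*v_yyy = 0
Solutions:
 v(y) = C1 + Integral(C2*airyai(-3^(2/3)*y/3) + C3*airybi(-3^(2/3)*y/3), y)


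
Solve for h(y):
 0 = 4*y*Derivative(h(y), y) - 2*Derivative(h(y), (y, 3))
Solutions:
 h(y) = C1 + Integral(C2*airyai(2^(1/3)*y) + C3*airybi(2^(1/3)*y), y)


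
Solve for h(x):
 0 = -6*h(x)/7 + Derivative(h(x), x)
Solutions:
 h(x) = C1*exp(6*x/7)


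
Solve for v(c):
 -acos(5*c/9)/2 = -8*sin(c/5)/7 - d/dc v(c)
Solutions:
 v(c) = C1 + c*acos(5*c/9)/2 - sqrt(81 - 25*c^2)/10 + 40*cos(c/5)/7


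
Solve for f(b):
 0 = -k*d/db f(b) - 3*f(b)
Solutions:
 f(b) = C1*exp(-3*b/k)


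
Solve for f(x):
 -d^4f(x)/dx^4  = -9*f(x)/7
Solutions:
 f(x) = C1*exp(-sqrt(3)*7^(3/4)*x/7) + C2*exp(sqrt(3)*7^(3/4)*x/7) + C3*sin(sqrt(3)*7^(3/4)*x/7) + C4*cos(sqrt(3)*7^(3/4)*x/7)


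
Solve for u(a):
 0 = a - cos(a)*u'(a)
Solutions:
 u(a) = C1 + Integral(a/cos(a), a)


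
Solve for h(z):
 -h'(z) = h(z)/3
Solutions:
 h(z) = C1*exp(-z/3)


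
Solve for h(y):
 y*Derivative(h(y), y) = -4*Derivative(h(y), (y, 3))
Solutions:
 h(y) = C1 + Integral(C2*airyai(-2^(1/3)*y/2) + C3*airybi(-2^(1/3)*y/2), y)


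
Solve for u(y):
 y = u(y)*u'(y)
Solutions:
 u(y) = -sqrt(C1 + y^2)
 u(y) = sqrt(C1 + y^2)


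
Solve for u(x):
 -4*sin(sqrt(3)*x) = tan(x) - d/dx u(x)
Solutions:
 u(x) = C1 - log(cos(x)) - 4*sqrt(3)*cos(sqrt(3)*x)/3


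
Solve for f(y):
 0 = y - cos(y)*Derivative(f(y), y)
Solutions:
 f(y) = C1 + Integral(y/cos(y), y)


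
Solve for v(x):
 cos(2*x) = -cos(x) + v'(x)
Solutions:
 v(x) = C1 + sin(x) + sin(2*x)/2


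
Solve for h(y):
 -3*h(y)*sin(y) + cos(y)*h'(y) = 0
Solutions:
 h(y) = C1/cos(y)^3


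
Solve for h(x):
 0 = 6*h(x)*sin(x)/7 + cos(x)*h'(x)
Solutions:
 h(x) = C1*cos(x)^(6/7)


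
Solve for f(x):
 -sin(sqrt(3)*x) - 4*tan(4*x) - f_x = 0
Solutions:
 f(x) = C1 + log(cos(4*x)) + sqrt(3)*cos(sqrt(3)*x)/3


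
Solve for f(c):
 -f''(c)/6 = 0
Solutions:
 f(c) = C1 + C2*c


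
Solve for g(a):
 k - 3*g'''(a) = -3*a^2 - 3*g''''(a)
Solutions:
 g(a) = C1 + C2*a + C3*a^2 + C4*exp(a) + a^5/60 + a^4/12 + a^3*(k + 6)/18


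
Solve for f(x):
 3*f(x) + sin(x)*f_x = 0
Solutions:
 f(x) = C1*(cos(x) + 1)^(3/2)/(cos(x) - 1)^(3/2)


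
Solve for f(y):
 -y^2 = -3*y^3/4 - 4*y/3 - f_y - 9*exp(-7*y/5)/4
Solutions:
 f(y) = C1 - 3*y^4/16 + y^3/3 - 2*y^2/3 + 45*exp(-7*y/5)/28


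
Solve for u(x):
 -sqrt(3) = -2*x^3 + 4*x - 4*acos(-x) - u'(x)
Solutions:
 u(x) = C1 - x^4/2 + 2*x^2 - 4*x*acos(-x) + sqrt(3)*x - 4*sqrt(1 - x^2)


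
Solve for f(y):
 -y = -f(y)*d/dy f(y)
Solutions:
 f(y) = -sqrt(C1 + y^2)
 f(y) = sqrt(C1 + y^2)


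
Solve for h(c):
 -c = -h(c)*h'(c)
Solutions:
 h(c) = -sqrt(C1 + c^2)
 h(c) = sqrt(C1 + c^2)


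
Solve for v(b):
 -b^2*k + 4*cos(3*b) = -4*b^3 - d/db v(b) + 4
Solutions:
 v(b) = C1 - b^4 + b^3*k/3 + 4*b - 4*sin(3*b)/3


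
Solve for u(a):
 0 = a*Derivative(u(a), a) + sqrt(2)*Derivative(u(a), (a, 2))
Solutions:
 u(a) = C1 + C2*erf(2^(1/4)*a/2)


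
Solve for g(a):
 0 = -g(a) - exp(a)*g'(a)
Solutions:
 g(a) = C1*exp(exp(-a))


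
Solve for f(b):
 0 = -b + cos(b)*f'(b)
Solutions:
 f(b) = C1 + Integral(b/cos(b), b)


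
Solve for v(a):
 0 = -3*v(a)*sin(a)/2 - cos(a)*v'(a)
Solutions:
 v(a) = C1*cos(a)^(3/2)


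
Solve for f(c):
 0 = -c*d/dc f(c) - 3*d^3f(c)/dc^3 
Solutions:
 f(c) = C1 + Integral(C2*airyai(-3^(2/3)*c/3) + C3*airybi(-3^(2/3)*c/3), c)


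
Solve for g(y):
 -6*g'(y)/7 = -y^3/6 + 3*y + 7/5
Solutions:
 g(y) = C1 + 7*y^4/144 - 7*y^2/4 - 49*y/30


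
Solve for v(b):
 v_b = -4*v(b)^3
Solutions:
 v(b) = -sqrt(2)*sqrt(-1/(C1 - 4*b))/2
 v(b) = sqrt(2)*sqrt(-1/(C1 - 4*b))/2


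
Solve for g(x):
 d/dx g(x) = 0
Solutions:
 g(x) = C1


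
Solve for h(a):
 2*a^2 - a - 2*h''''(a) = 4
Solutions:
 h(a) = C1 + C2*a + C3*a^2 + C4*a^3 + a^6/360 - a^5/240 - a^4/12


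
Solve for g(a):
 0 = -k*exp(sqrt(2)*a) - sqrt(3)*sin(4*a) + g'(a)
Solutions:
 g(a) = C1 + sqrt(2)*k*exp(sqrt(2)*a)/2 - sqrt(3)*cos(4*a)/4


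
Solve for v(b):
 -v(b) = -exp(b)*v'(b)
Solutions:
 v(b) = C1*exp(-exp(-b))


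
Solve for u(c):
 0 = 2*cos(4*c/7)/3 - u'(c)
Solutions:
 u(c) = C1 + 7*sin(4*c/7)/6


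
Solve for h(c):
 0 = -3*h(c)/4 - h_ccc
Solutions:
 h(c) = C3*exp(-6^(1/3)*c/2) + (C1*sin(2^(1/3)*3^(5/6)*c/4) + C2*cos(2^(1/3)*3^(5/6)*c/4))*exp(6^(1/3)*c/4)


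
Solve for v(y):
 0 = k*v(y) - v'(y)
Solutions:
 v(y) = C1*exp(k*y)


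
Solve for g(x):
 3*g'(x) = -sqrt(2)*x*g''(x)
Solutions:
 g(x) = C1 + C2*x^(1 - 3*sqrt(2)/2)


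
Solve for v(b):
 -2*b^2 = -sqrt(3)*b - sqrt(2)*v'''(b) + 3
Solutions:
 v(b) = C1 + C2*b + C3*b^2 + sqrt(2)*b^5/60 - sqrt(6)*b^4/48 + sqrt(2)*b^3/4


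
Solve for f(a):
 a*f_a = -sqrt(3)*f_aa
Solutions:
 f(a) = C1 + C2*erf(sqrt(2)*3^(3/4)*a/6)


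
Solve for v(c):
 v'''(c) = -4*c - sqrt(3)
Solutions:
 v(c) = C1 + C2*c + C3*c^2 - c^4/6 - sqrt(3)*c^3/6


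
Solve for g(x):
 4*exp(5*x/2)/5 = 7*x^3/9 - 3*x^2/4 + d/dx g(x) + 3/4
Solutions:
 g(x) = C1 - 7*x^4/36 + x^3/4 - 3*x/4 + 8*exp(5*x/2)/25


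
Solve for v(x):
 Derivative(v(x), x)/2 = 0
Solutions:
 v(x) = C1


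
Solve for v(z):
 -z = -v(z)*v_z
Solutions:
 v(z) = -sqrt(C1 + z^2)
 v(z) = sqrt(C1 + z^2)


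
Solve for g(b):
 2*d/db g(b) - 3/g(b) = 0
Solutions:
 g(b) = -sqrt(C1 + 3*b)
 g(b) = sqrt(C1 + 3*b)


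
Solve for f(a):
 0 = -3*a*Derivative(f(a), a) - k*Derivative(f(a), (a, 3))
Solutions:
 f(a) = C1 + Integral(C2*airyai(3^(1/3)*a*(-1/k)^(1/3)) + C3*airybi(3^(1/3)*a*(-1/k)^(1/3)), a)


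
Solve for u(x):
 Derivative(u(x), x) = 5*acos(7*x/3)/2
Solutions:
 u(x) = C1 + 5*x*acos(7*x/3)/2 - 5*sqrt(9 - 49*x^2)/14


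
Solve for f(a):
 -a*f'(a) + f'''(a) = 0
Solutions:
 f(a) = C1 + Integral(C2*airyai(a) + C3*airybi(a), a)


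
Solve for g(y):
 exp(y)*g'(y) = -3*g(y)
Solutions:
 g(y) = C1*exp(3*exp(-y))


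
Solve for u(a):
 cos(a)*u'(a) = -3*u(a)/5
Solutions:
 u(a) = C1*(sin(a) - 1)^(3/10)/(sin(a) + 1)^(3/10)


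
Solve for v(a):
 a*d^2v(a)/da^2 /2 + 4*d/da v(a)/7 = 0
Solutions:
 v(a) = C1 + C2/a^(1/7)


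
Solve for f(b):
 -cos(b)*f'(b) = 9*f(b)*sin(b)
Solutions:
 f(b) = C1*cos(b)^9


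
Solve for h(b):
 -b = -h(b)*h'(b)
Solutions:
 h(b) = -sqrt(C1 + b^2)
 h(b) = sqrt(C1 + b^2)


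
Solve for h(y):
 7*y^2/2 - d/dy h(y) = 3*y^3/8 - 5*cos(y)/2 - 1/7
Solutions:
 h(y) = C1 - 3*y^4/32 + 7*y^3/6 + y/7 + 5*sin(y)/2


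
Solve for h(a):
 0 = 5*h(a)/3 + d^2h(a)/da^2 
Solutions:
 h(a) = C1*sin(sqrt(15)*a/3) + C2*cos(sqrt(15)*a/3)


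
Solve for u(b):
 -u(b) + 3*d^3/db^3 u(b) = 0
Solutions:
 u(b) = C3*exp(3^(2/3)*b/3) + (C1*sin(3^(1/6)*b/2) + C2*cos(3^(1/6)*b/2))*exp(-3^(2/3)*b/6)


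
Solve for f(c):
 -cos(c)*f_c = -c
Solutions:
 f(c) = C1 + Integral(c/cos(c), c)


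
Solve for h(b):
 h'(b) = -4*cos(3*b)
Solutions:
 h(b) = C1 - 4*sin(3*b)/3


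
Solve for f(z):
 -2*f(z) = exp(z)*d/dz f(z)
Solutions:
 f(z) = C1*exp(2*exp(-z))


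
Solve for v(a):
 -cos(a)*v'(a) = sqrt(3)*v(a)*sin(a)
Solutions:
 v(a) = C1*cos(a)^(sqrt(3))


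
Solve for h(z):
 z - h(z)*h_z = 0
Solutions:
 h(z) = -sqrt(C1 + z^2)
 h(z) = sqrt(C1 + z^2)


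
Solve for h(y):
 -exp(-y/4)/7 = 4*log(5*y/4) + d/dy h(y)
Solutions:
 h(y) = C1 - 4*y*log(y) + 4*y*(-log(5) + 1 + 2*log(2)) + 4*exp(-y/4)/7


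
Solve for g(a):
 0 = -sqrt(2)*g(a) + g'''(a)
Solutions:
 g(a) = C3*exp(2^(1/6)*a) + (C1*sin(2^(1/6)*sqrt(3)*a/2) + C2*cos(2^(1/6)*sqrt(3)*a/2))*exp(-2^(1/6)*a/2)


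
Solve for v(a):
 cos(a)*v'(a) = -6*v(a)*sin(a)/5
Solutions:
 v(a) = C1*cos(a)^(6/5)


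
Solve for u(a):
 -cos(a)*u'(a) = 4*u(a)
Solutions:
 u(a) = C1*(sin(a)^2 - 2*sin(a) + 1)/(sin(a)^2 + 2*sin(a) + 1)


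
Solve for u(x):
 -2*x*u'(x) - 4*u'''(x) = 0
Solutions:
 u(x) = C1 + Integral(C2*airyai(-2^(2/3)*x/2) + C3*airybi(-2^(2/3)*x/2), x)


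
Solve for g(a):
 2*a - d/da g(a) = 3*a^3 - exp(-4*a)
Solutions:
 g(a) = C1 - 3*a^4/4 + a^2 - exp(-4*a)/4


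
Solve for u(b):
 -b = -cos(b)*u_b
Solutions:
 u(b) = C1 + Integral(b/cos(b), b)


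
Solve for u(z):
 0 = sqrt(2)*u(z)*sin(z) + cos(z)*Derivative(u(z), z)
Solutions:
 u(z) = C1*cos(z)^(sqrt(2))


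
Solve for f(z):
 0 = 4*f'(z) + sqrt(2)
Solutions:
 f(z) = C1 - sqrt(2)*z/4


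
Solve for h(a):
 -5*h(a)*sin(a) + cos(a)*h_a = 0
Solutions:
 h(a) = C1/cos(a)^5


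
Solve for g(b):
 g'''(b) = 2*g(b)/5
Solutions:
 g(b) = C3*exp(2^(1/3)*5^(2/3)*b/5) + (C1*sin(2^(1/3)*sqrt(3)*5^(2/3)*b/10) + C2*cos(2^(1/3)*sqrt(3)*5^(2/3)*b/10))*exp(-2^(1/3)*5^(2/3)*b/10)


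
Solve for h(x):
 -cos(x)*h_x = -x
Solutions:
 h(x) = C1 + Integral(x/cos(x), x)


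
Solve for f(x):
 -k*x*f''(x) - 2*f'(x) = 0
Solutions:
 f(x) = C1 + x^(((re(k) - 2)*re(k) + im(k)^2)/(re(k)^2 + im(k)^2))*(C2*sin(2*log(x)*Abs(im(k))/(re(k)^2 + im(k)^2)) + C3*cos(2*log(x)*im(k)/(re(k)^2 + im(k)^2)))


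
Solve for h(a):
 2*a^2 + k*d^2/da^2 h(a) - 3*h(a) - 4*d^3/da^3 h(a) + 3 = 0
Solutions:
 h(a) = C1*exp(a*(-k^2/(-k^3 + sqrt(-k^6 + (648 - k^3)^2) + 648)^(1/3) + k - (-k^3 + sqrt(-k^6 + (648 - k^3)^2) + 648)^(1/3))/12) + C2*exp(a*(-4*k^2/((-1 + sqrt(3)*I)*(-k^3 + sqrt(-k^6 + (648 - k^3)^2) + 648)^(1/3)) + 2*k + (-k^3 + sqrt(-k^6 + (648 - k^3)^2) + 648)^(1/3) - sqrt(3)*I*(-k^3 + sqrt(-k^6 + (648 - k^3)^2) + 648)^(1/3))/24) + C3*exp(a*(4*k^2/((1 + sqrt(3)*I)*(-k^3 + sqrt(-k^6 + (648 - k^3)^2) + 648)^(1/3)) + 2*k + (-k^3 + sqrt(-k^6 + (648 - k^3)^2) + 648)^(1/3) + sqrt(3)*I*(-k^3 + sqrt(-k^6 + (648 - k^3)^2) + 648)^(1/3))/24) + 2*a^2/3 + 4*k/9 + 1


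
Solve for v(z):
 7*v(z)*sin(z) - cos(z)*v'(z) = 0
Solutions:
 v(z) = C1/cos(z)^7


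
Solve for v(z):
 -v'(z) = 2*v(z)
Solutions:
 v(z) = C1*exp(-2*z)


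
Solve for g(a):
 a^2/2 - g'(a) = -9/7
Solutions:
 g(a) = C1 + a^3/6 + 9*a/7


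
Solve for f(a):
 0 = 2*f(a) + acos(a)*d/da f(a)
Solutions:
 f(a) = C1*exp(-2*Integral(1/acos(a), a))


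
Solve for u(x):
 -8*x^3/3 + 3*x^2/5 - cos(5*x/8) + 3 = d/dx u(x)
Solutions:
 u(x) = C1 - 2*x^4/3 + x^3/5 + 3*x - 8*sin(5*x/8)/5


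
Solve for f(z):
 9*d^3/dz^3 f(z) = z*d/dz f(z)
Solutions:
 f(z) = C1 + Integral(C2*airyai(3^(1/3)*z/3) + C3*airybi(3^(1/3)*z/3), z)


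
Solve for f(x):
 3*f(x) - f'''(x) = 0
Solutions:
 f(x) = C3*exp(3^(1/3)*x) + (C1*sin(3^(5/6)*x/2) + C2*cos(3^(5/6)*x/2))*exp(-3^(1/3)*x/2)


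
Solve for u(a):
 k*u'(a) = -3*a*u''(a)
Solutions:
 u(a) = C1 + a^(1 - re(k)/3)*(C2*sin(log(a)*Abs(im(k))/3) + C3*cos(log(a)*im(k)/3))


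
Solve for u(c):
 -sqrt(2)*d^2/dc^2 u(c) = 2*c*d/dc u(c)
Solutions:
 u(c) = C1 + C2*erf(2^(3/4)*c/2)


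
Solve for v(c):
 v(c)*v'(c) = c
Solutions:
 v(c) = -sqrt(C1 + c^2)
 v(c) = sqrt(C1 + c^2)


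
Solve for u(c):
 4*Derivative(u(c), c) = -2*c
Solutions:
 u(c) = C1 - c^2/4


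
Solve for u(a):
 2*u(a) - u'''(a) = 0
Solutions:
 u(a) = C3*exp(2^(1/3)*a) + (C1*sin(2^(1/3)*sqrt(3)*a/2) + C2*cos(2^(1/3)*sqrt(3)*a/2))*exp(-2^(1/3)*a/2)


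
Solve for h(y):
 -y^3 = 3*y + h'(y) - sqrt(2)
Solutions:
 h(y) = C1 - y^4/4 - 3*y^2/2 + sqrt(2)*y


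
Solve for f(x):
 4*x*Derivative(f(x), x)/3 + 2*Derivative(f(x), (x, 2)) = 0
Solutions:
 f(x) = C1 + C2*erf(sqrt(3)*x/3)


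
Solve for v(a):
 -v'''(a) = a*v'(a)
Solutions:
 v(a) = C1 + Integral(C2*airyai(-a) + C3*airybi(-a), a)


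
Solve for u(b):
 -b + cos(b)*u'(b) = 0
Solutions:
 u(b) = C1 + Integral(b/cos(b), b)


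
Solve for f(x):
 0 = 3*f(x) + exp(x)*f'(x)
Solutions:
 f(x) = C1*exp(3*exp(-x))


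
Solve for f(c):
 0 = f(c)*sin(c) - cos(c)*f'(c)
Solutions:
 f(c) = C1/cos(c)


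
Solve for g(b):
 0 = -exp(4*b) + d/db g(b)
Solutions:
 g(b) = C1 + exp(4*b)/4


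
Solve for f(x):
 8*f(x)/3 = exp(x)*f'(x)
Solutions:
 f(x) = C1*exp(-8*exp(-x)/3)


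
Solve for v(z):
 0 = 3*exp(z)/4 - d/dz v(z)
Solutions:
 v(z) = C1 + 3*exp(z)/4


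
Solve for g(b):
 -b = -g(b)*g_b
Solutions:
 g(b) = -sqrt(C1 + b^2)
 g(b) = sqrt(C1 + b^2)
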